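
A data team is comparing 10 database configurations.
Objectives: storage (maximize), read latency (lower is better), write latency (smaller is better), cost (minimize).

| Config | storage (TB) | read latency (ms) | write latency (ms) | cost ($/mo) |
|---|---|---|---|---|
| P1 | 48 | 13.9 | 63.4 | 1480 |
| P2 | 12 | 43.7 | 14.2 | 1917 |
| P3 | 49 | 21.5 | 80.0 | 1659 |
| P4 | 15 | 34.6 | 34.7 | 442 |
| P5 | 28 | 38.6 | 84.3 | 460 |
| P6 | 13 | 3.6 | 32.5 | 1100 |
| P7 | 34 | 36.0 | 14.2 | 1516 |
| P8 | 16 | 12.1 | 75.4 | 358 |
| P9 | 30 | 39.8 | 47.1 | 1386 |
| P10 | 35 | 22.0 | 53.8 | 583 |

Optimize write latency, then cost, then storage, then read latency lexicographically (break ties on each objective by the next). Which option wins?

P7

First minimize write latency: best is 14.2, kept {P2, P7}.
Then minimize cost: best is 1516, kept {P7}.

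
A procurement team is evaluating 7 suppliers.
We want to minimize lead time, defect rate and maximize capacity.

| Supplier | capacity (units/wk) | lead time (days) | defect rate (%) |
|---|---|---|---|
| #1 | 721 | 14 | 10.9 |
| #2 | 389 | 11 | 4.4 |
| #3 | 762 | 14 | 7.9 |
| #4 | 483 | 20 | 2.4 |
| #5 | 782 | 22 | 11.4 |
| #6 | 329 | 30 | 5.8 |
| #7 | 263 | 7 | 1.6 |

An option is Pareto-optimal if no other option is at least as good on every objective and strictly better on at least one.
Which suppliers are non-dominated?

#1: dominated by #3 (capacity 762≥721, lead time 14≤14, defect rate 7.9≤10.9).
#2: not dominated.
#3: not dominated.
#4: not dominated.
#5: not dominated (best capacity).
#6: dominated by #2 (capacity 389≥329, lead time 11≤30, defect rate 4.4≤5.8).
#7: not dominated (best lead time).

#2, #3, #4, #5, #7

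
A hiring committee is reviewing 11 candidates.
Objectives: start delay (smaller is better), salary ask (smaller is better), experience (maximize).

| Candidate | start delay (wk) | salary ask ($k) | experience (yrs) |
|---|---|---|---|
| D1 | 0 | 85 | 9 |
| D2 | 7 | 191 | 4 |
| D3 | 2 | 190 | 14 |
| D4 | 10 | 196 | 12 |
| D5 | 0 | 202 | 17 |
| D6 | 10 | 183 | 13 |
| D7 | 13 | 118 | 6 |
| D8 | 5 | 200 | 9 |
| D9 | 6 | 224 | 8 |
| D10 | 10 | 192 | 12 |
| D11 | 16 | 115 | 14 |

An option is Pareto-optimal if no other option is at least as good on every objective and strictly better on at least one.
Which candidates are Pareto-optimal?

D1, D3, D5, D6, D11

D1: not dominated (best salary ask).
D2: dominated by D1 (start delay 0≤7, salary ask 85≤191, experience 9≥4).
D3: not dominated.
D4: dominated by D3 (start delay 2≤10, salary ask 190≤196, experience 14≥12).
D5: not dominated (best experience).
D6: not dominated.
D7: dominated by D1 (start delay 0≤13, salary ask 85≤118, experience 9≥6).
D8: dominated by D1 (start delay 0≤5, salary ask 85≤200, experience 9≥9).
D9: dominated by D1 (start delay 0≤6, salary ask 85≤224, experience 9≥8).
D10: dominated by D3 (start delay 2≤10, salary ask 190≤192, experience 14≥12).
D11: not dominated.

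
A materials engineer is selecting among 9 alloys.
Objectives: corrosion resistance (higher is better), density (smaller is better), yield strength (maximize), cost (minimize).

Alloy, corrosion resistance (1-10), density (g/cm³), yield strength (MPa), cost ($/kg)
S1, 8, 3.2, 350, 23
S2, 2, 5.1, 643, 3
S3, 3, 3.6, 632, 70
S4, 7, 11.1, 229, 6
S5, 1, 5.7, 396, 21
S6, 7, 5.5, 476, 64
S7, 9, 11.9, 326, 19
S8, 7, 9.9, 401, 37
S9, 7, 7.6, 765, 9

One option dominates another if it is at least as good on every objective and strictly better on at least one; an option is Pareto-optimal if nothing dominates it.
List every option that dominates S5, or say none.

S2

S2: corrosion resistance 2≥1, density 5.1≤5.7, yield strength 643≥396, cost 3≤21 — dominates S5.
Others (S1, S3, S4, S6, S7, S8, S9) are each worse than S5 on at least one objective.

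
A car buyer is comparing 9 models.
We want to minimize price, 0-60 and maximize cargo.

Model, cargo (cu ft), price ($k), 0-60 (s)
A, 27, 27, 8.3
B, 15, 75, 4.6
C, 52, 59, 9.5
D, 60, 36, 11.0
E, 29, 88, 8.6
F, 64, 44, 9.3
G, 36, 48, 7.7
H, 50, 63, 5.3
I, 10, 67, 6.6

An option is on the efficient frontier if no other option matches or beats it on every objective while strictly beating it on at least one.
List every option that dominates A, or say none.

none

B: worse on cargo (15 vs 27).
C: worse on price (59 vs 27).
D: worse on price (36 vs 27).
E: worse on price (88 vs 27).
F: worse on price (44 vs 27).
G: worse on price (48 vs 27).
H: worse on price (63 vs 27).
I: worse on cargo (10 vs 27).
No option dominates A.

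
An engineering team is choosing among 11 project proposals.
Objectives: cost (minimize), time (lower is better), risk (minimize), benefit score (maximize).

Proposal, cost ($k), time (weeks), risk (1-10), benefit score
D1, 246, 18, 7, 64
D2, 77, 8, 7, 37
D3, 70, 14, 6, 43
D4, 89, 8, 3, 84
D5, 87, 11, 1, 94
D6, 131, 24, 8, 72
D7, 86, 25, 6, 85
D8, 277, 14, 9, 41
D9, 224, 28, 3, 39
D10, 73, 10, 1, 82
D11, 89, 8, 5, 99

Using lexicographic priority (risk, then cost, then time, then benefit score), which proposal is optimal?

D10

First minimize risk: best is 1, kept {D5, D10}.
Then minimize cost: best is 73, kept {D10}.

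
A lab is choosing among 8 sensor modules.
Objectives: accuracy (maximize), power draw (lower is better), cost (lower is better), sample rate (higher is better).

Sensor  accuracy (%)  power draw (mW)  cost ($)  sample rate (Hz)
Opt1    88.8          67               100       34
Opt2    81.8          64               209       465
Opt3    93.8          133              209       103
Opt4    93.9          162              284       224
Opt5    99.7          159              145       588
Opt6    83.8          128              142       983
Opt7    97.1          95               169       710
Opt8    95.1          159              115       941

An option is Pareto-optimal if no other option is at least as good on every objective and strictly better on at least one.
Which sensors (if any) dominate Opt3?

Opt7: accuracy 97.1≥93.8, power draw 95≤133, cost 169≤209, sample rate 710≥103 — dominates Opt3.
Others (Opt1, Opt2, Opt4, Opt5, Opt6, Opt8) are each worse than Opt3 on at least one objective.

Opt7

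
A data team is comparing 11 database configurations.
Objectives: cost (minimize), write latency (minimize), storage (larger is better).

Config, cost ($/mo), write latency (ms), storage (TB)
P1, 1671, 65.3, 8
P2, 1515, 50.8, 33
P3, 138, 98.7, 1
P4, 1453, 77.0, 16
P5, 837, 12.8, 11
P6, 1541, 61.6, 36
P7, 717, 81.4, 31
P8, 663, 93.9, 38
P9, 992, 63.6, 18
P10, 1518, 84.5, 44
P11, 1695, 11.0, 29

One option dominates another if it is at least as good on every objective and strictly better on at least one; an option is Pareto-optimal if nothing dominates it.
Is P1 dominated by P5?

Yes

P5 vs P1: cost 837≤1671, write latency 12.8≤65.3, storage 11≥8 — P5 is at least as good on every objective with at least one strict improvement.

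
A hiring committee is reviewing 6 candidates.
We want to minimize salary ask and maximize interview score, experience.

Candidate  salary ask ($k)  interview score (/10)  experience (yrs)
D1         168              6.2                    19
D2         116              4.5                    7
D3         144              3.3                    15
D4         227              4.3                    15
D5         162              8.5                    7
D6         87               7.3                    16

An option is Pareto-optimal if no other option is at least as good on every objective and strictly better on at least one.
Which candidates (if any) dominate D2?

D6: salary ask 87≤116, interview score 7.3≥4.5, experience 16≥7 — dominates D2.
Others (D1, D3, D4, D5) are each worse than D2 on at least one objective.

D6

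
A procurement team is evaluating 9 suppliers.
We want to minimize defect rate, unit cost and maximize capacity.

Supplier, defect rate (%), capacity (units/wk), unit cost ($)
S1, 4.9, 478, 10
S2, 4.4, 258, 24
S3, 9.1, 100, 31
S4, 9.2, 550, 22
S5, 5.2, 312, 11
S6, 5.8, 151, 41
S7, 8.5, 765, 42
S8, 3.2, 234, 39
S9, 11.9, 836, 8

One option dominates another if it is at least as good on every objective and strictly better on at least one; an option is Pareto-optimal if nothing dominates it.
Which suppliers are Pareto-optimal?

S1: not dominated.
S2: not dominated.
S3: dominated by S1 (defect rate 4.9≤9.1, capacity 478≥100, unit cost 10≤31).
S4: not dominated.
S5: dominated by S1 (defect rate 4.9≤5.2, capacity 478≥312, unit cost 10≤11).
S6: dominated by S1 (defect rate 4.9≤5.8, capacity 478≥151, unit cost 10≤41).
S7: not dominated.
S8: not dominated (best defect rate).
S9: not dominated (best capacity).

S1, S2, S4, S7, S8, S9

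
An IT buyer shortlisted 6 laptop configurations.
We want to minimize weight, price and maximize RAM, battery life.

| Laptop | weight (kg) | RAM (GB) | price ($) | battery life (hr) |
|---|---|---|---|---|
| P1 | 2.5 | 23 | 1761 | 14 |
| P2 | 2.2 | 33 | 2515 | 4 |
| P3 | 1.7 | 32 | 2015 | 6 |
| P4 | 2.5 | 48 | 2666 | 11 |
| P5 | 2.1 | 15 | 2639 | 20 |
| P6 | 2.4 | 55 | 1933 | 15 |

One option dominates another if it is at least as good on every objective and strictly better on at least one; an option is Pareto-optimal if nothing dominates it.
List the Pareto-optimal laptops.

P1, P2, P3, P5, P6

P1: not dominated (best price).
P2: not dominated.
P3: not dominated (best weight).
P4: dominated by P6 (weight 2.4≤2.5, RAM 55≥48, price 1933≤2666, battery life 15≥11).
P5: not dominated (best battery life).
P6: not dominated (best RAM).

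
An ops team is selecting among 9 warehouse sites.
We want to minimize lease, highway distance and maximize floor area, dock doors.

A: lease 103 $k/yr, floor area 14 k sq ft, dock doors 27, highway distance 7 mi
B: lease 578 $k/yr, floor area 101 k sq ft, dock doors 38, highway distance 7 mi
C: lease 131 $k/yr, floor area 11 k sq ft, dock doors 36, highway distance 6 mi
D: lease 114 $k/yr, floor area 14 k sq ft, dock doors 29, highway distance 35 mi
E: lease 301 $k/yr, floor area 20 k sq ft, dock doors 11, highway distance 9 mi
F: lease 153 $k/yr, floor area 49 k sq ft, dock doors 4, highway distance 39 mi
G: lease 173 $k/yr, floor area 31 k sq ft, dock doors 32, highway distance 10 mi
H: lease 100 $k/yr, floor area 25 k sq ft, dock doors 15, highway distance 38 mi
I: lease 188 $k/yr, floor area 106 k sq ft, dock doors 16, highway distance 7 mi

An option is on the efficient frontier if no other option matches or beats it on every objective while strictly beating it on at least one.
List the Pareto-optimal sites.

A, B, C, D, F, G, H, I

A: not dominated.
B: not dominated (best dock doors).
C: not dominated (best highway distance).
D: not dominated.
E: dominated by I (lease 188≤301, floor area 106≥20, dock doors 16≥11, highway distance 7≤9).
F: not dominated.
G: not dominated.
H: not dominated (best lease).
I: not dominated (best floor area).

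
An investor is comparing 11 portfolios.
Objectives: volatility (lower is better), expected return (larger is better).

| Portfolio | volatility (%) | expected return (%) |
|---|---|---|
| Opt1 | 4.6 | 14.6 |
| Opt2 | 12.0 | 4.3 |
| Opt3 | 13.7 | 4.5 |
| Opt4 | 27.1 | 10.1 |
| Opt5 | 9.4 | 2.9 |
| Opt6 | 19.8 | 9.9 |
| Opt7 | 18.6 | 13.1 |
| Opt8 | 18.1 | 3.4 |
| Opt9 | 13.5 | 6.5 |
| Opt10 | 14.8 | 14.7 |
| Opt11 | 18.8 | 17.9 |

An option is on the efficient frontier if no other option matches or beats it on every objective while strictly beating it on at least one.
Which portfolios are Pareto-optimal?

Opt1: not dominated (best volatility).
Opt2: dominated by Opt1 (volatility 4.6≤12.0, expected return 14.6≥4.3).
Opt3: dominated by Opt1 (volatility 4.6≤13.7, expected return 14.6≥4.5).
Opt4: dominated by Opt1 (volatility 4.6≤27.1, expected return 14.6≥10.1).
Opt5: dominated by Opt1 (volatility 4.6≤9.4, expected return 14.6≥2.9).
Opt6: dominated by Opt1 (volatility 4.6≤19.8, expected return 14.6≥9.9).
Opt7: dominated by Opt1 (volatility 4.6≤18.6, expected return 14.6≥13.1).
Opt8: dominated by Opt1 (volatility 4.6≤18.1, expected return 14.6≥3.4).
Opt9: dominated by Opt1 (volatility 4.6≤13.5, expected return 14.6≥6.5).
Opt10: not dominated.
Opt11: not dominated (best expected return).

Opt1, Opt10, Opt11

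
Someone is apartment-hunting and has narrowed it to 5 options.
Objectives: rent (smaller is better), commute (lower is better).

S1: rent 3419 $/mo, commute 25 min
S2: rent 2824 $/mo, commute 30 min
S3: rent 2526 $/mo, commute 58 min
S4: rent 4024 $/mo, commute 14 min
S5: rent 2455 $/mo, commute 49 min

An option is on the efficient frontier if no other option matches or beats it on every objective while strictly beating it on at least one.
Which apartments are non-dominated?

S1: not dominated.
S2: not dominated.
S3: dominated by S5 (rent 2455≤2526, commute 49≤58).
S4: not dominated (best commute).
S5: not dominated (best rent).

S1, S2, S4, S5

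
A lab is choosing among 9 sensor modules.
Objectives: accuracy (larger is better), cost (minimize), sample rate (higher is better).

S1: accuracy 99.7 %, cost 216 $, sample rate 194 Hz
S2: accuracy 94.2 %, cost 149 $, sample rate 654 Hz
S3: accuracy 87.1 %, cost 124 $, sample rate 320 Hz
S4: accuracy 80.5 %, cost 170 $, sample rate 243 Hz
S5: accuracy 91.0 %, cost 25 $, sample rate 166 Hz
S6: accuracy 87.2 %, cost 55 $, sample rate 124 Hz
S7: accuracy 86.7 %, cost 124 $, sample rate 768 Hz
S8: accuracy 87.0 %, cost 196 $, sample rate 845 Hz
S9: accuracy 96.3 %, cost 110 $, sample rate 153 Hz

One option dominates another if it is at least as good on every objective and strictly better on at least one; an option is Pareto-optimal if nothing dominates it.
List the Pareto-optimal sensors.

S1: not dominated (best accuracy).
S2: not dominated.
S3: not dominated.
S4: dominated by S2 (accuracy 94.2≥80.5, cost 149≤170, sample rate 654≥243).
S5: not dominated (best cost).
S6: dominated by S5 (accuracy 91.0≥87.2, cost 25≤55, sample rate 166≥124).
S7: not dominated.
S8: not dominated (best sample rate).
S9: not dominated.

S1, S2, S3, S5, S7, S8, S9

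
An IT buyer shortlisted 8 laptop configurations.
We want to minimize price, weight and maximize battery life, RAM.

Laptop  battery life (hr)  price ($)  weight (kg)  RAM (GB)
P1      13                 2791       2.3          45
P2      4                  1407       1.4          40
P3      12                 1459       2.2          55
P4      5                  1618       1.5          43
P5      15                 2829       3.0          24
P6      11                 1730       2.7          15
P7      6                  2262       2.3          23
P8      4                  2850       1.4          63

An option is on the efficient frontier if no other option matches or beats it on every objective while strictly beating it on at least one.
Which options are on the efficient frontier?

P1: not dominated.
P2: not dominated (best price).
P3: not dominated.
P4: not dominated.
P5: not dominated (best battery life).
P6: dominated by P3 (battery life 12≥11, price 1459≤1730, weight 2.2≤2.7, RAM 55≥15).
P7: dominated by P3 (battery life 12≥6, price 1459≤2262, weight 2.2≤2.3, RAM 55≥23).
P8: not dominated (best RAM).

P1, P2, P3, P4, P5, P8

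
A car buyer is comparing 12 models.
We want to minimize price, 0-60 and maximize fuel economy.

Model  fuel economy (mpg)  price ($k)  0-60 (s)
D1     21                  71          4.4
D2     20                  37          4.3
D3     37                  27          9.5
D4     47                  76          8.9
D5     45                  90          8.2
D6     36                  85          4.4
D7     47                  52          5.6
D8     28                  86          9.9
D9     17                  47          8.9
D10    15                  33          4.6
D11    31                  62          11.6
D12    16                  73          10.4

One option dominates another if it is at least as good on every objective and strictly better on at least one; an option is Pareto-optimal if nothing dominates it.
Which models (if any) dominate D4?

D7: fuel economy 47≥47, price 52≤76, 0-60 5.6≤8.9 — dominates D4.
Others (D1, D2, D3, D5, D6, D8, D9, D10, D11, D12) are each worse than D4 on at least one objective.

D7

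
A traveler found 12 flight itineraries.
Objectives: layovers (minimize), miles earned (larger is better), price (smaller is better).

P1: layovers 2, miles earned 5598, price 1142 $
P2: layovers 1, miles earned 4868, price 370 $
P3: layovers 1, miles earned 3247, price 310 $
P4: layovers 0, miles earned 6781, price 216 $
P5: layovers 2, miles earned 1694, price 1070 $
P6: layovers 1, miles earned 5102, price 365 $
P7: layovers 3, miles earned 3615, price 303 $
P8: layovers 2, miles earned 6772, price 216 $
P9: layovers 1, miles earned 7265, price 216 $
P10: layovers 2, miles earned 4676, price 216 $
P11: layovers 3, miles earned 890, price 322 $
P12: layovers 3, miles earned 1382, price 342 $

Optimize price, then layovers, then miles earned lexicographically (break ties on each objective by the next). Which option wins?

First minimize price: best is 216, kept {P4, P8, P9, P10}.
Then minimize layovers: best is 0, kept {P4}.

P4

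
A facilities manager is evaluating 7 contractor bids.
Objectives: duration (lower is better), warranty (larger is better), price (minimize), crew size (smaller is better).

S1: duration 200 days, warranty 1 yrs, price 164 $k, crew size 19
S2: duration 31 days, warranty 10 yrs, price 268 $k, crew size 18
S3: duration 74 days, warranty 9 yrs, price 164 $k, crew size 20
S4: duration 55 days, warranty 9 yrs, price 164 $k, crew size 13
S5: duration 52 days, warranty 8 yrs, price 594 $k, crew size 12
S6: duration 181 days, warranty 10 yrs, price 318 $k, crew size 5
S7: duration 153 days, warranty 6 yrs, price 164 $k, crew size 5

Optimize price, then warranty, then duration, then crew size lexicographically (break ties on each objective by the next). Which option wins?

S4

First minimize price: best is 164, kept {S1, S3, S4, S7}.
Then maximize warranty: best is 9, kept {S3, S4}.
Then minimize duration: best is 55, kept {S4}.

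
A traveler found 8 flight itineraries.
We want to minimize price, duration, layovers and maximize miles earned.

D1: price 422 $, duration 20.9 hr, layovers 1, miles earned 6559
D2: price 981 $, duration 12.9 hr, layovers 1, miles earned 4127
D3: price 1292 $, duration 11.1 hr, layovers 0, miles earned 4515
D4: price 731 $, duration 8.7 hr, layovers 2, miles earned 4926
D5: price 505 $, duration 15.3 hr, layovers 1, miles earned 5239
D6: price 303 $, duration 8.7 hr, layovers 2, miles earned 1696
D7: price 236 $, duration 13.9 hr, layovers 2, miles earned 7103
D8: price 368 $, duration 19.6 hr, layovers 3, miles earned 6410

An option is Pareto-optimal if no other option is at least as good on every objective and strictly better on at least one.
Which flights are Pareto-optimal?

D1: not dominated.
D2: not dominated.
D3: not dominated (best layovers).
D4: not dominated.
D5: not dominated.
D6: not dominated.
D7: not dominated (best price).
D8: dominated by D7 (price 236≤368, duration 13.9≤19.6, layovers 2≤3, miles earned 7103≥6410).

D1, D2, D3, D4, D5, D6, D7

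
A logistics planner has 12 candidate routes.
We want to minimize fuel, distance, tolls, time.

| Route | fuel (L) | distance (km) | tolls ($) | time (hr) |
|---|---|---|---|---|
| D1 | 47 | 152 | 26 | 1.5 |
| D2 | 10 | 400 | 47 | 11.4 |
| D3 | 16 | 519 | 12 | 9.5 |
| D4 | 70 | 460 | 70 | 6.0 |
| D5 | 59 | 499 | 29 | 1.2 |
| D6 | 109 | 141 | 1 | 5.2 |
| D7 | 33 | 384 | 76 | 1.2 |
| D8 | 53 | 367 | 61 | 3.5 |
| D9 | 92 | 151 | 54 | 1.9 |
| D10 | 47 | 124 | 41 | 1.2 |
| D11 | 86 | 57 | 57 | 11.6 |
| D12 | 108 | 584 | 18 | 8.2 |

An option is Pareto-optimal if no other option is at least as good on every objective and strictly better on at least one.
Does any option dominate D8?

D1 vs D8: fuel 47≤53, distance 152≤367, tolls 26≤61, time 1.5≤3.5 — D1 is at least as good on every objective and strictly better on at least one, so D1 dominates D8.

Yes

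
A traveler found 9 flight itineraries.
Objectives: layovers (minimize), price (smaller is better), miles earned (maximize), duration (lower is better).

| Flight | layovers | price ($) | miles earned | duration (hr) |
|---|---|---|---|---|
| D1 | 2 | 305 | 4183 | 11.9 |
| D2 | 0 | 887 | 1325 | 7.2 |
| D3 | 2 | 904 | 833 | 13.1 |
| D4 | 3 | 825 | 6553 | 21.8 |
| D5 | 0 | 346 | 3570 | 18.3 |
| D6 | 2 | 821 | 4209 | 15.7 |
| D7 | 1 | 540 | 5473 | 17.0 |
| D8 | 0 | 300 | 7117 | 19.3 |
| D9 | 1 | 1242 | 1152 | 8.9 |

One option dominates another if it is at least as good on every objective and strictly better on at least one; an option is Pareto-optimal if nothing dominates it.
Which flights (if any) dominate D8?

none

D1: worse on layovers (2 vs 0).
D2: worse on price (887 vs 300).
D3: worse on layovers (2 vs 0).
D4: worse on layovers (3 vs 0).
D5: worse on price (346 vs 300).
D6: worse on layovers (2 vs 0).
D7: worse on layovers (1 vs 0).
D9: worse on layovers (1 vs 0).
No option dominates D8.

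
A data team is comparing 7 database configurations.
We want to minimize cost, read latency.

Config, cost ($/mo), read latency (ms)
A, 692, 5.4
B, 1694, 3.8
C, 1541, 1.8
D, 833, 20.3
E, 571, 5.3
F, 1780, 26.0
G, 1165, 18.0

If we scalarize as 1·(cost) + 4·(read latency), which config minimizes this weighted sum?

A: 1·692 + 4·5.4 = 713.6
B: 1·1694 + 4·3.8 = 1709.2
C: 1·1541 + 4·1.8 = 1548.2
D: 1·833 + 4·20.3 = 914.2
E: 1·571 + 4·5.3 = 592.2
F: 1·1780 + 4·26.0 = 1884.0
G: 1·1165 + 4·18.0 = 1237.0
Lowest: E at 592.2.

E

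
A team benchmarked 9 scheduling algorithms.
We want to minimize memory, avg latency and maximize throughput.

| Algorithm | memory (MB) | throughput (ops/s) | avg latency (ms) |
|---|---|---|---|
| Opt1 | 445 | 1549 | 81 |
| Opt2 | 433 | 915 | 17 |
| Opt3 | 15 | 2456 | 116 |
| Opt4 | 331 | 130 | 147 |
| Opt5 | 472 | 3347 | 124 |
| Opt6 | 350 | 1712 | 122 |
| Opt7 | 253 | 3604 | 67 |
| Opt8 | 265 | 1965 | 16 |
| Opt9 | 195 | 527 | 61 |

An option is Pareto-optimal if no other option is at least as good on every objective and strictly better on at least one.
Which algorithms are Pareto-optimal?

Opt1: dominated by Opt7 (memory 253≤445, throughput 3604≥1549, avg latency 67≤81).
Opt2: dominated by Opt8 (memory 265≤433, throughput 1965≥915, avg latency 16≤17).
Opt3: not dominated (best memory).
Opt4: dominated by Opt3 (memory 15≤331, throughput 2456≥130, avg latency 116≤147).
Opt5: dominated by Opt7 (memory 253≤472, throughput 3604≥3347, avg latency 67≤124).
Opt6: dominated by Opt3 (memory 15≤350, throughput 2456≥1712, avg latency 116≤122).
Opt7: not dominated (best throughput).
Opt8: not dominated (best avg latency).
Opt9: not dominated.

Opt3, Opt7, Opt8, Opt9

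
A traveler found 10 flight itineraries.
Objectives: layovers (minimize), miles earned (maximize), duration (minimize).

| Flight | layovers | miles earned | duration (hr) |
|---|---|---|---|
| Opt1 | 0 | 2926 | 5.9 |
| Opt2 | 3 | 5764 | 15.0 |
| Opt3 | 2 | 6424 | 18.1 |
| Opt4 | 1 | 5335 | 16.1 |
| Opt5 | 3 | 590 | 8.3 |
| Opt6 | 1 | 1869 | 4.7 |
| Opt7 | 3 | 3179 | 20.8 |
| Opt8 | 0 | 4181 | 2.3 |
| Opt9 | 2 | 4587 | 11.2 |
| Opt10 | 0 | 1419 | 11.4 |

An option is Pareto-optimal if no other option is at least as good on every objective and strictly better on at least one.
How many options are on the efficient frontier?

Opt1: dominated by Opt8 (layovers 0≤0, miles earned 4181≥2926, duration 2.3≤5.9).
Opt2: not dominated.
Opt3: not dominated (best miles earned).
Opt4: not dominated.
Opt5: dominated by Opt1 (layovers 0≤3, miles earned 2926≥590, duration 5.9≤8.3).
Opt6: dominated by Opt8 (layovers 0≤1, miles earned 4181≥1869, duration 2.3≤4.7).
Opt7: dominated by Opt2 (layovers 3≤3, miles earned 5764≥3179, duration 15.0≤20.8).
Opt8: not dominated (best duration).
Opt9: not dominated.
Opt10: dominated by Opt1 (layovers 0≤0, miles earned 2926≥1419, duration 5.9≤11.4).
Pareto-optimal: Opt2, Opt3, Opt4, Opt8, Opt9 → 5.

5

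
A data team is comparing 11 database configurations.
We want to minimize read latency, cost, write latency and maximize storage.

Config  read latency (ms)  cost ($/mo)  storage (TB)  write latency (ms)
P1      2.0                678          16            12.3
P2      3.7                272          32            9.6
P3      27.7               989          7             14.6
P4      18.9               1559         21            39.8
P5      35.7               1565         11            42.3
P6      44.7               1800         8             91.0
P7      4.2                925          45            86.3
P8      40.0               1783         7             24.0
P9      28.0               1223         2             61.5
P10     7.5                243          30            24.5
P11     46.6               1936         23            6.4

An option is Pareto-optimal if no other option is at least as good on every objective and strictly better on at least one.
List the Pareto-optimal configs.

P1: not dominated (best read latency).
P2: not dominated.
P3: dominated by P1 (read latency 2.0≤27.7, cost 678≤989, storage 16≥7, write latency 12.3≤14.6).
P4: dominated by P2 (read latency 3.7≤18.9, cost 272≤1559, storage 32≥21, write latency 9.6≤39.8).
P5: dominated by P1 (read latency 2.0≤35.7, cost 678≤1565, storage 16≥11, write latency 12.3≤42.3).
P6: dominated by P1 (read latency 2.0≤44.7, cost 678≤1800, storage 16≥8, write latency 12.3≤91.0).
P7: not dominated (best storage).
P8: dominated by P1 (read latency 2.0≤40.0, cost 678≤1783, storage 16≥7, write latency 12.3≤24.0).
P9: dominated by P1 (read latency 2.0≤28.0, cost 678≤1223, storage 16≥2, write latency 12.3≤61.5).
P10: not dominated (best cost).
P11: not dominated (best write latency).

P1, P2, P7, P10, P11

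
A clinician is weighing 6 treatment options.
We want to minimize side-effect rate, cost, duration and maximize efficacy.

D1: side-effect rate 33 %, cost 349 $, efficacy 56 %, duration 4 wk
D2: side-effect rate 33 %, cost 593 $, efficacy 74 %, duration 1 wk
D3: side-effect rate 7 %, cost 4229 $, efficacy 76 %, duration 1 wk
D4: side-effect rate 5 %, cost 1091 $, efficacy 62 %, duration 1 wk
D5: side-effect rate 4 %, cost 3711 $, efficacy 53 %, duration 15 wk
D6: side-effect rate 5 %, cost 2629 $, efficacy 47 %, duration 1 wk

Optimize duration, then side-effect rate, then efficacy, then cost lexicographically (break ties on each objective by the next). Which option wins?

First minimize duration: best is 1, kept {D2, D3, D4, D6}.
Then minimize side-effect rate: best is 5, kept {D4, D6}.
Then maximize efficacy: best is 62, kept {D4}.

D4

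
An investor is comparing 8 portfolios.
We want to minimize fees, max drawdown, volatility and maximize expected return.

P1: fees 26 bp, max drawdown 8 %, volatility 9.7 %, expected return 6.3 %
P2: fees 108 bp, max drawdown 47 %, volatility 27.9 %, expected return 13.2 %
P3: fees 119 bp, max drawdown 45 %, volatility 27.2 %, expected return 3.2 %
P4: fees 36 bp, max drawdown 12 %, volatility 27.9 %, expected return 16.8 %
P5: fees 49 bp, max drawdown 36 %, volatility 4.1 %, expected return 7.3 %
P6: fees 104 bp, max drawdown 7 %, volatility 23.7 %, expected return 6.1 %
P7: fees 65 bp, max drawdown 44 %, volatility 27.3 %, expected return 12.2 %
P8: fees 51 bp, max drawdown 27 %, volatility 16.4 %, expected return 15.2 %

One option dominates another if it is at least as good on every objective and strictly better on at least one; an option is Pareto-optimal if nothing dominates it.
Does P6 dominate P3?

Yes

P6 vs P3: fees 104≤119, max drawdown 7≤45, volatility 23.7≤27.2, expected return 6.1≥3.2 — P6 is at least as good on every objective with at least one strict improvement.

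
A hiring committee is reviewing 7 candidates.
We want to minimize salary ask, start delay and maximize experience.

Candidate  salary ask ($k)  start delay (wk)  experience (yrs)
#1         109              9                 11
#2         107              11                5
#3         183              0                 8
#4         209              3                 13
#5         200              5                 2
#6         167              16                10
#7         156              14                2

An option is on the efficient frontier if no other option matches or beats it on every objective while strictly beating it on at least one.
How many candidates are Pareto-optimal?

4

#1: not dominated.
#2: not dominated (best salary ask).
#3: not dominated (best start delay).
#4: not dominated (best experience).
#5: dominated by #3 (salary ask 183≤200, start delay 0≤5, experience 8≥2).
#6: dominated by #1 (salary ask 109≤167, start delay 9≤16, experience 11≥10).
#7: dominated by #1 (salary ask 109≤156, start delay 9≤14, experience 11≥2).
Pareto-optimal: #1, #2, #3, #4 → 4.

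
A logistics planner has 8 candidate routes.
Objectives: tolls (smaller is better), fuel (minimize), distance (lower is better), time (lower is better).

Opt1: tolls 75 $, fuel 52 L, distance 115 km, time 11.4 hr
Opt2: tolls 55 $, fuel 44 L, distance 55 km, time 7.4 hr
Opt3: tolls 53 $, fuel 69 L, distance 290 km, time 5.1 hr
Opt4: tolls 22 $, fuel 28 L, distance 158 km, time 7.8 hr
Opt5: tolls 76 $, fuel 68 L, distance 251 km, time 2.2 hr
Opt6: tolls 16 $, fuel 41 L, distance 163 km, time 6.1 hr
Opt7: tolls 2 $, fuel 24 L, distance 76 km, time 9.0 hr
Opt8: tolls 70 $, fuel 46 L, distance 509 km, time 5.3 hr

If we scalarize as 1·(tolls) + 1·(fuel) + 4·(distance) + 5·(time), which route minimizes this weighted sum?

Opt2

Opt1: 1·75 + 1·52 + 4·115 + 5·11.4 = 644.0
Opt2: 1·55 + 1·44 + 4·55 + 5·7.4 = 356.0
Opt3: 1·53 + 1·69 + 4·290 + 5·5.1 = 1307.5
Opt4: 1·22 + 1·28 + 4·158 + 5·7.8 = 721.0
Opt5: 1·76 + 1·68 + 4·251 + 5·2.2 = 1159.0
Opt6: 1·16 + 1·41 + 4·163 + 5·6.1 = 739.5
Opt7: 1·2 + 1·24 + 4·76 + 5·9.0 = 375.0
Opt8: 1·70 + 1·46 + 4·509 + 5·5.3 = 2178.5
Lowest: Opt2 at 356.0.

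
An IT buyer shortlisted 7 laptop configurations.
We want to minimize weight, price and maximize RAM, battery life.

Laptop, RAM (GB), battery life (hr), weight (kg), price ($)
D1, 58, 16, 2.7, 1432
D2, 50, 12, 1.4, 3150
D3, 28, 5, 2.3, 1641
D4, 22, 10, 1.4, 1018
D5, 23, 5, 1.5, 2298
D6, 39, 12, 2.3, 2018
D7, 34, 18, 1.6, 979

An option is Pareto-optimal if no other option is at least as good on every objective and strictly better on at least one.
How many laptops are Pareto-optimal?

6

D1: not dominated (best RAM).
D2: not dominated.
D3: dominated by D7 (RAM 34≥28, battery life 18≥5, weight 1.6≤2.3, price 979≤1641).
D4: not dominated.
D5: not dominated.
D6: not dominated.
D7: not dominated (best battery life).
Pareto-optimal: D1, D2, D4, D5, D6, D7 → 6.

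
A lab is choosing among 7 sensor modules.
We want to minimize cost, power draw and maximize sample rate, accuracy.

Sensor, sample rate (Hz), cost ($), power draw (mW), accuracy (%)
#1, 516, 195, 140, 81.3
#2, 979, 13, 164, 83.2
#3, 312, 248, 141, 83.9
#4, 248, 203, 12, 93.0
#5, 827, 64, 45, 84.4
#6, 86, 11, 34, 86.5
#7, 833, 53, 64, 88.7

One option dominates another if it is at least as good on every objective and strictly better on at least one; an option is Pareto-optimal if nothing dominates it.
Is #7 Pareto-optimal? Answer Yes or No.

Yes

#1: worse on sample rate (516 vs 833).
#2: worse on power draw (164 vs 64).
#3: worse on sample rate (312 vs 833).
#4: worse on sample rate (248 vs 833).
#5: worse on sample rate (827 vs 833).
#6: worse on sample rate (86 vs 833).
No option is at least as good as #7 on every objective and strictly better on one.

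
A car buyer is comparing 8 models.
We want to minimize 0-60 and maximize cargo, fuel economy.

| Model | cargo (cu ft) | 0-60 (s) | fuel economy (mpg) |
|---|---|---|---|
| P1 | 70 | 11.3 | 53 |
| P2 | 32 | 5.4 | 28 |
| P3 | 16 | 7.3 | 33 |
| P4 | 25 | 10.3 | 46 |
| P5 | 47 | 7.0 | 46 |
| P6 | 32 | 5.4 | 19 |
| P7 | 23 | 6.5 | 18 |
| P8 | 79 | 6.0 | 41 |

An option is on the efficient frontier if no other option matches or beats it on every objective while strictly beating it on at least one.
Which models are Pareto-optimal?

P1: not dominated (best fuel economy).
P2: not dominated.
P3: dominated by P5 (cargo 47≥16, 0-60 7.0≤7.3, fuel economy 46≥33).
P4: dominated by P5 (cargo 47≥25, 0-60 7.0≤10.3, fuel economy 46≥46).
P5: not dominated.
P6: dominated by P2 (cargo 32≥32, 0-60 5.4≤5.4, fuel economy 28≥19).
P7: dominated by P2 (cargo 32≥23, 0-60 5.4≤6.5, fuel economy 28≥18).
P8: not dominated (best cargo).

P1, P2, P5, P8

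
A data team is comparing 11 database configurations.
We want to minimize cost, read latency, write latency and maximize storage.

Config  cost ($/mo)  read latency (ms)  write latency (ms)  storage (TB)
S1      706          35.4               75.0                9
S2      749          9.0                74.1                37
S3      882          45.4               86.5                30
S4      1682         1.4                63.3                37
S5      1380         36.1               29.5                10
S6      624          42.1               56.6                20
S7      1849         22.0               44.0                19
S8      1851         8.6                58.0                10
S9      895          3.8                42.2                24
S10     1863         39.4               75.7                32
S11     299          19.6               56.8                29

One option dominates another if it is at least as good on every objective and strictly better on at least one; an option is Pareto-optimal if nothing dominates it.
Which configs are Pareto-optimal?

S1: dominated by S11 (cost 299≤706, read latency 19.6≤35.4, write latency 56.8≤75.0, storage 29≥9).
S2: not dominated.
S3: dominated by S2 (cost 749≤882, read latency 9.0≤45.4, write latency 74.1≤86.5, storage 37≥30).
S4: not dominated (best read latency).
S5: not dominated (best write latency).
S6: not dominated.
S7: dominated by S9 (cost 895≤1849, read latency 3.8≤22.0, write latency 42.2≤44.0, storage 24≥19).
S8: dominated by S9 (cost 895≤1851, read latency 3.8≤8.6, write latency 42.2≤58.0, storage 24≥10).
S9: not dominated.
S10: dominated by S2 (cost 749≤1863, read latency 9.0≤39.4, write latency 74.1≤75.7, storage 37≥32).
S11: not dominated (best cost).

S2, S4, S5, S6, S9, S11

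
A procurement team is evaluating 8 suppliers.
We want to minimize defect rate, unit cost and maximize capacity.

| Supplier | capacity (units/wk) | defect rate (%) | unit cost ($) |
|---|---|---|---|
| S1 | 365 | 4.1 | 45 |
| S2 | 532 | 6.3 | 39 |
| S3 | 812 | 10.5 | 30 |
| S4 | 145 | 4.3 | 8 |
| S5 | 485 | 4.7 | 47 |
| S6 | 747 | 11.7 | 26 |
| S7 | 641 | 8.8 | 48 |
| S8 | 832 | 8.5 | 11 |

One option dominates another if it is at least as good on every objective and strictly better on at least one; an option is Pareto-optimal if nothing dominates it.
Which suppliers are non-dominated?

S1, S2, S4, S5, S8

S1: not dominated (best defect rate).
S2: not dominated.
S3: dominated by S8 (capacity 832≥812, defect rate 8.5≤10.5, unit cost 11≤30).
S4: not dominated (best unit cost).
S5: not dominated.
S6: dominated by S8 (capacity 832≥747, defect rate 8.5≤11.7, unit cost 11≤26).
S7: dominated by S8 (capacity 832≥641, defect rate 8.5≤8.8, unit cost 11≤48).
S8: not dominated (best capacity).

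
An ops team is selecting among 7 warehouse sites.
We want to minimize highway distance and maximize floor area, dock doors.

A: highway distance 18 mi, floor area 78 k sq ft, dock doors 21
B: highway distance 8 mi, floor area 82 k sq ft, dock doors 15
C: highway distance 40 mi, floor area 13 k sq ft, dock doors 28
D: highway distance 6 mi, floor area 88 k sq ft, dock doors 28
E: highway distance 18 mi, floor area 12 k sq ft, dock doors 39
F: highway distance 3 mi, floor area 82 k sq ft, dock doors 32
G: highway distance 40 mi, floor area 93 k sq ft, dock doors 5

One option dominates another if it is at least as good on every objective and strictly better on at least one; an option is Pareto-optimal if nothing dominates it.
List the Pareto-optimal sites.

A: dominated by D (highway distance 6≤18, floor area 88≥78, dock doors 28≥21).
B: dominated by D (highway distance 6≤8, floor area 88≥82, dock doors 28≥15).
C: dominated by D (highway distance 6≤40, floor area 88≥13, dock doors 28≥28).
D: not dominated.
E: not dominated (best dock doors).
F: not dominated (best highway distance).
G: not dominated (best floor area).

D, E, F, G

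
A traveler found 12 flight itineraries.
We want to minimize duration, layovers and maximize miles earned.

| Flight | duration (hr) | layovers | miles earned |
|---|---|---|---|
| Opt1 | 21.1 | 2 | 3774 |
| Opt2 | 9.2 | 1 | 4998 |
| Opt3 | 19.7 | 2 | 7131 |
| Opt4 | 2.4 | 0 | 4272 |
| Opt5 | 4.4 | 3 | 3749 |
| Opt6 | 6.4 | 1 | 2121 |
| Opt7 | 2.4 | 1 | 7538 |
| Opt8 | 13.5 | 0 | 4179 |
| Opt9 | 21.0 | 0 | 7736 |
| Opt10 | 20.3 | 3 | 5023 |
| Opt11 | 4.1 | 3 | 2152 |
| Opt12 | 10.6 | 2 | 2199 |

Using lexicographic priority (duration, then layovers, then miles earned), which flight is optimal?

First minimize duration: best is 2.4, kept {Opt4, Opt7}.
Then minimize layovers: best is 0, kept {Opt4}.

Opt4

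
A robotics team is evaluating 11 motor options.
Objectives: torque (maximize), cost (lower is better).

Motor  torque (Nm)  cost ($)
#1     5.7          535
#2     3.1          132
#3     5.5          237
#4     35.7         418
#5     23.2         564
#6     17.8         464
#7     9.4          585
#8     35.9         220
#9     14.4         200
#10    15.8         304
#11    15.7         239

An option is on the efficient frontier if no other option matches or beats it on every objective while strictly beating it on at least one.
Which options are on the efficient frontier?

#2, #8, #9

#1: dominated by #4 (torque 35.7≥5.7, cost 418≤535).
#2: not dominated (best cost).
#3: dominated by #8 (torque 35.9≥5.5, cost 220≤237).
#4: dominated by #8 (torque 35.9≥35.7, cost 220≤418).
#5: dominated by #4 (torque 35.7≥23.2, cost 418≤564).
#6: dominated by #4 (torque 35.7≥17.8, cost 418≤464).
#7: dominated by #4 (torque 35.7≥9.4, cost 418≤585).
#8: not dominated (best torque).
#9: not dominated.
#10: dominated by #8 (torque 35.9≥15.8, cost 220≤304).
#11: dominated by #8 (torque 35.9≥15.7, cost 220≤239).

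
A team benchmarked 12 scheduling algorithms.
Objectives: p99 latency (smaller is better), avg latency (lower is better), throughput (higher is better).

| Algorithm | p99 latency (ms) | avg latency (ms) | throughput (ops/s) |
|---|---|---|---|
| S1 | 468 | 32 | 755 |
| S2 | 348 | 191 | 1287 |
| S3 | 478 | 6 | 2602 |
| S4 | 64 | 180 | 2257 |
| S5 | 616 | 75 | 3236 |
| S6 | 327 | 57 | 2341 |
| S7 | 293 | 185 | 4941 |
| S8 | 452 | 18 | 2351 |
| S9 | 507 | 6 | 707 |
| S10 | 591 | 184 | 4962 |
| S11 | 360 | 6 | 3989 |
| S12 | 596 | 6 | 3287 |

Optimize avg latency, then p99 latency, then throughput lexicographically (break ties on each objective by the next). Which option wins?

S11

First minimize avg latency: best is 6, kept {S3, S9, S11, S12}.
Then minimize p99 latency: best is 360, kept {S11}.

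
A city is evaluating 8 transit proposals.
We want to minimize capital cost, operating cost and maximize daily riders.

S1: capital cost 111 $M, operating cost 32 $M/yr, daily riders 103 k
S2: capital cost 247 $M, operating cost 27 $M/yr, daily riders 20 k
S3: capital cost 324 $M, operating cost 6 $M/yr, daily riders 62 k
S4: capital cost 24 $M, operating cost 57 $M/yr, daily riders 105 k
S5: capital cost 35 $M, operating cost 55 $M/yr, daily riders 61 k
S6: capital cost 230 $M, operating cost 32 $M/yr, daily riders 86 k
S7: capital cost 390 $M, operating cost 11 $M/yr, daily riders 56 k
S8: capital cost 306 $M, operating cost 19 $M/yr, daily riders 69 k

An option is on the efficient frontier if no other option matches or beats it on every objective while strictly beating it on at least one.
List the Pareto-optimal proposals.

S1: not dominated.
S2: not dominated.
S3: not dominated (best operating cost).
S4: not dominated (best capital cost).
S5: not dominated.
S6: dominated by S1 (capital cost 111≤230, operating cost 32≤32, daily riders 103≥86).
S7: dominated by S3 (capital cost 324≤390, operating cost 6≤11, daily riders 62≥56).
S8: not dominated.

S1, S2, S3, S4, S5, S8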